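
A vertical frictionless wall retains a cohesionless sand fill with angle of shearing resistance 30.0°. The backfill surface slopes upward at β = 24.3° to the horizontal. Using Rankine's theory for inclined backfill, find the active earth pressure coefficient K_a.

K_a = cos β · (cos β − √(cos²β − cos²φ)) / (cos β + √(cos²β − cos²φ)).
cos β = 0.9114, cos φ = 0.8660, √(cos²β − cos²φ) = 0.2840.
K_a = 0.9114 × (0.9114 − 0.2840)/(0.9114 + 0.2840) = 0.4783.

0.478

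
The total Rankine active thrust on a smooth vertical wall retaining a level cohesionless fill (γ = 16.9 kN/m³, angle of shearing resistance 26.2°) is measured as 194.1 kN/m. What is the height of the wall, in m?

7.70 m

K_a = 0.3874. P_a = ½ K_a γ H² ⇒ H = √(2P_a/(K_a γ)).
H = √(2×194.1/(0.3874×16.9)) = 7.700 m.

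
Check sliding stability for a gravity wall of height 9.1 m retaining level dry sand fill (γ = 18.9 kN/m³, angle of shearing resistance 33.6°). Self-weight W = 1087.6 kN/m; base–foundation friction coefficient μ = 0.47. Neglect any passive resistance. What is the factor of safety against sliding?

2.27

K_a = tan²(45° − 33.6°/2) = 0.2875.
P_a = ½K_aγH² = 0.5×0.2875×18.9×9.1² = 225.0 kN/m, acting at H/3 = 3.033 m above the base.
FS_sliding = μW / P_a = 0.47×1087.6 / 225.0 = 2.272.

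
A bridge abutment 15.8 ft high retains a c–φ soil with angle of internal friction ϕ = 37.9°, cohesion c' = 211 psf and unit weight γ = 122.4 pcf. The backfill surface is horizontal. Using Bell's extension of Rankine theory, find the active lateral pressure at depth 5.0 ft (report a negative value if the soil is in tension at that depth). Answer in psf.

K_a = (1 − sin φ)/(1 + sin φ) = 0.2389.
σ_a = K_a γ z − 2c√K_a = 0.2389×122.4×5.0 − 2×211×0.4888 = -60.05 psf.

-60.0 psf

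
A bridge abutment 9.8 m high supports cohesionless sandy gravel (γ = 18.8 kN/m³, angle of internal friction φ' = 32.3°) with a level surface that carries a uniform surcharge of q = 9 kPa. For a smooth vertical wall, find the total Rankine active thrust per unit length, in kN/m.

301 kN/m

K_a = tan²(45° − φ/2) = 0.3035.
Soil triangle: ½ K_a γ H² = 0.5×0.3035×18.8×9.8² = 274.0 kN/m.
Surcharge rectangle: K_a q H = 0.3035×9×9.8 = 26.77 kN/m.
Total = 274.0 + 26.77 = 300.7 kN/m.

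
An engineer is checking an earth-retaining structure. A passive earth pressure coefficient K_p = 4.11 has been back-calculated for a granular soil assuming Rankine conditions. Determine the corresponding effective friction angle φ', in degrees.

K_p = (1+sin φ)/(1−sin φ) ⇒ sin φ = (K_p − 1)/(K_p + 1) = 0.6086.
φ = arcsin(0.6086) = 37.49°.

37.5°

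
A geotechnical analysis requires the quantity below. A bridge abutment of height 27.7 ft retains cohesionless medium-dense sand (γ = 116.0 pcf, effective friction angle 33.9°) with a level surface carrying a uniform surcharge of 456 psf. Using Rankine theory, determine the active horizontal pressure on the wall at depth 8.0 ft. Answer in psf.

K_a = (1 − sin φ)/(1 + sin φ) = 0.2839.
σ_v = γz + q = 116.0 × 8.0 + 456 = 1384 psf.
σ_h = K_a σ_v = 0.2839 × 1384 = 392.9 psf.

393 psf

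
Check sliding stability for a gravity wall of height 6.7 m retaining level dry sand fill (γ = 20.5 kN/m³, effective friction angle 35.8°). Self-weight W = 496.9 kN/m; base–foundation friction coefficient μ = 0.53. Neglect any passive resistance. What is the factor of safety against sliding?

2.19

K_a = tan²(45° − 35.8°/2) = 0.2619.
P_a = ½K_aγH² = 0.5×0.2619×20.5×6.7² = 120.5 kN/m, acting at H/3 = 2.233 m above the base.
FS_sliding = μW / P_a = 0.53×496.9 / 120.5 = 2.186.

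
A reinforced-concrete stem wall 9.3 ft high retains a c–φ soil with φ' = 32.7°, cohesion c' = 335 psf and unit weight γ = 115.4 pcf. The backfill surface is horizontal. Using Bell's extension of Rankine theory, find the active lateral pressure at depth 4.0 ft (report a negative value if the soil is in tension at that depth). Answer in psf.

K_a = (1 − sin φ)/(1 + sin φ) = 0.2985.
σ_a = K_a γ z − 2c√K_a = 0.2985×115.4×4.0 − 2×335×0.5464 = -228.3 psf.

-228 psf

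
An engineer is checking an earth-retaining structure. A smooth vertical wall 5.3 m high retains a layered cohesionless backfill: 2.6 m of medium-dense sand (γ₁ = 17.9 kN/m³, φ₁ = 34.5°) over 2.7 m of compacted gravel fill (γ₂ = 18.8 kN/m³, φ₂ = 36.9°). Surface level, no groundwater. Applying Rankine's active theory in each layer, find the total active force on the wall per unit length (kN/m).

65.2 kN/m

K_a1 = tan²(45°−34.5°/2) = 0.2768; K_a2 = tan²(45°−36.9°/2) = 0.2497.
Layer 1: σ at base = K_a1 γ₁ h₁ = 12.88 kPa; P₁ = ½×12.88×2.6 = 16.75.
Layer 2: σ_v at top = γ₁h₁ = 46.54; σ_h top = K_a2×46.54 = 11.62; σ_h base = K_a2×(46.54+18.8×2.7) = 24.29.
P₂ = ½(11.62+24.29)×2.7 = 48.48. Total P_a = 16.75+48.48 = 65.23 kN/m.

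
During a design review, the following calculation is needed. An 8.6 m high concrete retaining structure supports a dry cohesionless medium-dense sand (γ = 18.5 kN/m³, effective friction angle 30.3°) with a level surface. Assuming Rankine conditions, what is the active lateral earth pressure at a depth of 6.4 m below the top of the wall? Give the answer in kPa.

K_a = (1 − sin φ)/(1 + sin φ) = 0.3293.
σ_h = K_a γ z = 0.3293 × 18.5 × 6.4 = 38.99 kPa.

39.0 kPa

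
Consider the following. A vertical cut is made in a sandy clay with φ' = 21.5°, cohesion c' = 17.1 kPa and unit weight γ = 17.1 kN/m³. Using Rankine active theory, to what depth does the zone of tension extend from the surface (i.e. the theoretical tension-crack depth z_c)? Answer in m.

K_a = tan²(45° − 21.5°/2) = 0.4636; √K_a = 0.6809.
The active pressure is zero where K_a γ z = 2c√K_a, so z_c = 2c/(γ√K_a) = 2×17.1/(17.1×0.6809) = 2.937 m.

2.94 m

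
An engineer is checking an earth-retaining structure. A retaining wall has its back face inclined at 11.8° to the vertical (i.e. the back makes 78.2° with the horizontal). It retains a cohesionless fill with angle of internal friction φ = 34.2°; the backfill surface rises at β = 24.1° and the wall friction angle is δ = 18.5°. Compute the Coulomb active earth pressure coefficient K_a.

K_a = sin²(α+φ) / [sin²α · sin(α−δ) · (1 + √{sin(φ+δ)sin(φ−β) / (sin(α−δ)sin(α+β))})²].
With α = 78.2°, φ = 34.2°, δ = 18.5°, β = 24.1°: K_a = 0.5222.

0.522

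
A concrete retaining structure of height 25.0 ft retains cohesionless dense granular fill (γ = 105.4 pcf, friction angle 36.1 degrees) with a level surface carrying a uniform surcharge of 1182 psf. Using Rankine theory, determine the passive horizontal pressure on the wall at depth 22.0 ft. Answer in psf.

13500 psf

K_p = (1 + sin φ)/(1 − sin φ) = 3.869.
σ_v = γz + q = 105.4 × 22.0 + 1182 = 3501 psf.
σ_h = K_p σ_v = 3.869 × 3501 = 13540 psf.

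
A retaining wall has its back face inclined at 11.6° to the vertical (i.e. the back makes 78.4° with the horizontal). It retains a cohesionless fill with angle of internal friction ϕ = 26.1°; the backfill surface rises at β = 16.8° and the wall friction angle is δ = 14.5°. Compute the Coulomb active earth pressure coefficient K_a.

0.603

K_a = sin²(α+φ) / [sin²α · sin(α−δ) · (1 + √{sin(φ+δ)sin(φ−β) / (sin(α−δ)sin(α+β))})²].
With α = 78.4°, φ = 26.1°, δ = 14.5°, β = 16.8°: K_a = 0.6031.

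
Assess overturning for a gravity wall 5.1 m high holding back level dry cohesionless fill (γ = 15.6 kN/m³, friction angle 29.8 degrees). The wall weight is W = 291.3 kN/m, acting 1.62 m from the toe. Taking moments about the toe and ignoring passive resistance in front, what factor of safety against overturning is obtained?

K_a = tan²(45° − 29.8°/2) = 0.3360.
P_a = ½K_aγH² = 0.5×0.3360×15.6×5.1² = 68.17 kN/m, acting at H/3 = 1.700 m above the base.
Overturning moment M_o = P_a × H/3 = 68.17 × 1.700 = 115.9.
Resisting moment M_r = W × 1.62 = 291.3 × 1.62 = 471.9.
FS_overturning = M_r/M_o = 471.9/115.9 = 4.072.

4.07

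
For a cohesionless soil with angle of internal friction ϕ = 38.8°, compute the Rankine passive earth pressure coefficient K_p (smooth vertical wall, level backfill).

K_p = (1 + sin φ)/(1 − sin φ) = tan²(45° + 38.8°/2) = 4.356.

4.36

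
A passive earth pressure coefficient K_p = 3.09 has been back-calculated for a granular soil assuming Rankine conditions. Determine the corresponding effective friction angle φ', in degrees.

30.7°

K_p = (1+sin φ)/(1−sin φ) ⇒ sin φ = (K_p − 1)/(K_p + 1) = 0.5110.
φ = arcsin(0.5110) = 30.73°.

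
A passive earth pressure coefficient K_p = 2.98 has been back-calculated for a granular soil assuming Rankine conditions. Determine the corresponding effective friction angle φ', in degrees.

K_p = (1+sin φ)/(1−sin φ) ⇒ sin φ = (K_p − 1)/(K_p + 1) = 0.4975.
φ = arcsin(0.4975) = 29.83°.

29.8°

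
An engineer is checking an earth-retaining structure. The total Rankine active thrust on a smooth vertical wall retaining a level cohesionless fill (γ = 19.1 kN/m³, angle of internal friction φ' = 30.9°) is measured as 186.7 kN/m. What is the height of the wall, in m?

7.80 m

K_a = 0.3214. P_a = ½ K_a γ H² ⇒ H = √(2P_a/(K_a γ)).
H = √(2×186.7/(0.3214×19.1)) = 7.799 m.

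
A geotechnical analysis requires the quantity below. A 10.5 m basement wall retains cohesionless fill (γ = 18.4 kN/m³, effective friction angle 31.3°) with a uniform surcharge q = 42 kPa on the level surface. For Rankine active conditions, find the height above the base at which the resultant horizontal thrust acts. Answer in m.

4.03 m

K_a = 0.3162.
Triangular part P₁ = ½K_aγH² = 320.7 at H/3 = 3.500 m; rectangular part P₂ = K_a q H = 139.4 at H/2 = 5.250 m.
ȳ = (P₁·3.500 + P₂·5.250)/(P₁+P₂) = 4.030 m.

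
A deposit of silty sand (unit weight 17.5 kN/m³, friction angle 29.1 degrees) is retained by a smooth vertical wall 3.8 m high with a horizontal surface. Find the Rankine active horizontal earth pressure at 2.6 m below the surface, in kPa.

15.7 kPa

K_a = (1 − sin φ)/(1 + sin φ) = 0.3456.
σ_h = K_a γ z = 0.3456 × 17.5 × 2.6 = 15.72 kPa.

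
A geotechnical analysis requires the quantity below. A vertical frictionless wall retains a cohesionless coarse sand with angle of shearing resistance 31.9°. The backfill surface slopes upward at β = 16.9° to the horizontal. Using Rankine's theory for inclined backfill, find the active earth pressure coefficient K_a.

0.353

K_a = cos β · (cos β − √(cos²β − cos²φ)) / (cos β + √(cos²β − cos²φ)).
cos β = 0.9568, cos φ = 0.8490, √(cos²β − cos²φ) = 0.4413.
K_a = 0.9568 × (0.9568 − 0.4413)/(0.9568 + 0.4413) = 0.3528.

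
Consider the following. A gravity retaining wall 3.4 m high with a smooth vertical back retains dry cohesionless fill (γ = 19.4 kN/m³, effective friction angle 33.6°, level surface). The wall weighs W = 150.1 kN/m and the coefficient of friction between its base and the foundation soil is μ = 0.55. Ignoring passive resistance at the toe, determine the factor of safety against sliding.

2.56

K_a = tan²(45° − 33.6°/2) = 0.2875.
P_a = ½K_aγH² = 0.5×0.2875×19.4×3.4² = 32.24 kN/m, acting at H/3 = 1.133 m above the base.
FS_sliding = μW / P_a = 0.55×150.1 / 32.24 = 2.561.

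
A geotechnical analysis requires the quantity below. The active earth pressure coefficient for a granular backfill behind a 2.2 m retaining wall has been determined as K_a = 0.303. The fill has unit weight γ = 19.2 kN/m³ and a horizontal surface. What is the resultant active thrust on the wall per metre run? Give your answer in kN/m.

P = ½ K_a γ H² = 0.5 × 0.303 × 19.2 × 2.2² = 14.08 kN/m.

14.1 kN/m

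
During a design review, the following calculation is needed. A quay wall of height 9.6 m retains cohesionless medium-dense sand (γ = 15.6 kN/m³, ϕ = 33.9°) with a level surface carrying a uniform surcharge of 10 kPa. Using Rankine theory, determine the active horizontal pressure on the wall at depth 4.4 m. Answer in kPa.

22.3 kPa

K_a = (1 − sin φ)/(1 + sin φ) = 0.2839.
σ_v = γz + q = 15.6 × 4.4 + 10 = 78.64 kPa.
σ_h = K_a σ_v = 0.2839 × 78.64 = 22.33 kPa.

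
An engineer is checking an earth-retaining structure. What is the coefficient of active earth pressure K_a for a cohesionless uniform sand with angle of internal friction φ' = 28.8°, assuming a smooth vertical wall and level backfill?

0.350

K_a = tan²(45° − φ/2) = tan²(30.60°) = 0.3498.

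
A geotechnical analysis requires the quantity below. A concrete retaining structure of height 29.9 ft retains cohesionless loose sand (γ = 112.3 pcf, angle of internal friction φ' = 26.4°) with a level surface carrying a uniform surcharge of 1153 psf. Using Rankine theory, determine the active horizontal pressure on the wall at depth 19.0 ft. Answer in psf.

1260 psf

K_a = (1 − sin φ)/(1 + sin φ) = 0.3844.
σ_v = γz + q = 112.3 × 19.0 + 1153 = 3287 psf.
σ_h = K_a σ_v = 0.3844 × 3287 = 1264 psf.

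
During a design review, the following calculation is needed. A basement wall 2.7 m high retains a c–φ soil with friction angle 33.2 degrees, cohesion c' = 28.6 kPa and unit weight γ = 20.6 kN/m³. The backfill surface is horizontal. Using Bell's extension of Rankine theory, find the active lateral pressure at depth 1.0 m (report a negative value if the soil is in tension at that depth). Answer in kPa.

-24.9 kPa

K_a = (1 − sin φ)/(1 + sin φ) = 0.2924.
σ_a = K_a γ z − 2c√K_a = 0.2924×20.6×1.0 − 2×28.6×0.5407 = -24.91 kPa.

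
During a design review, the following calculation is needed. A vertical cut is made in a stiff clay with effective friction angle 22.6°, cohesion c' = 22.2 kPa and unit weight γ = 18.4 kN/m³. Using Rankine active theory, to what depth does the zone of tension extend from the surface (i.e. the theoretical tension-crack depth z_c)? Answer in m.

3.62 m

K_a = tan²(45° − 22.6°/2) = 0.4448; √K_a = 0.6669.
The active pressure is zero where K_a γ z = 2c√K_a, so z_c = 2c/(γ√K_a) = 2×22.2/(18.4×0.6669) = 3.618 m.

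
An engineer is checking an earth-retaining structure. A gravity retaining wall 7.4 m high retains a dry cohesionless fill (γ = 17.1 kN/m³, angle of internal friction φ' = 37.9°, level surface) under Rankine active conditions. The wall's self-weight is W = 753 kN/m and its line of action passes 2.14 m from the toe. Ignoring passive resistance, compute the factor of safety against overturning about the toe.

5.84

K_a = tan²(45° − 37.9°/2) = 0.2389.
P_a = ½K_aγH² = 0.5×0.2389×17.1×7.4² = 111.9 kN/m, acting at H/3 = 2.467 m above the base.
Overturning moment M_o = P_a × H/3 = 111.9 × 2.467 = 275.9.
Resisting moment M_r = W × 2.14 = 753 × 2.14 = 1611.
FS_overturning = M_r/M_o = 1611/275.9 = 5.840.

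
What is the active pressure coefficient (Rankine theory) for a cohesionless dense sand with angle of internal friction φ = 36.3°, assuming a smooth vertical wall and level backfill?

0.256

K_a = (1 − sin φ)/(1 + sin φ) = (1 − sin 36.3°)/(1 + sin 36.3°) = 0.2563.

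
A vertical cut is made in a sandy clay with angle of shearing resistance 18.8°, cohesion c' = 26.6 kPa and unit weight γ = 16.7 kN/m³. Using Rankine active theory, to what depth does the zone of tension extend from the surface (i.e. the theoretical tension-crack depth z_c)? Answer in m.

4.45 m

K_a = tan²(45° − 18.8°/2) = 0.5126; √K_a = 0.7159.
The active pressure is zero where K_a γ z = 2c√K_a, so z_c = 2c/(γ√K_a) = 2×26.6/(16.7×0.7159) = 4.450 m.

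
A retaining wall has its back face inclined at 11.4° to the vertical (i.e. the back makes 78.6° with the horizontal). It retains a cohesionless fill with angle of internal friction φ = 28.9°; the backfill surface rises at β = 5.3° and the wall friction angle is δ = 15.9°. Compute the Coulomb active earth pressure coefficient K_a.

0.435

K_a = sin²(α+φ) / [sin²α · sin(α−δ) · (1 + √{sin(φ+δ)sin(φ−β) / (sin(α−δ)sin(α+β))})²].
With α = 78.6°, φ = 28.9°, δ = 15.9°, β = 5.3°: K_a = 0.4349.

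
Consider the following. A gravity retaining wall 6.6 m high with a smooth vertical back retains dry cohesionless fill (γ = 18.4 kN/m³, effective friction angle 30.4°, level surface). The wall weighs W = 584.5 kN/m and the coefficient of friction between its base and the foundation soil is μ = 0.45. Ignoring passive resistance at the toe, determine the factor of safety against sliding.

K_a = tan²(45° − 30.4°/2) = 0.3280.
P_a = ½K_aγH² = 0.5×0.3280×18.4×6.6² = 131.4 kN/m, acting at H/3 = 2.200 m above the base.
FS_sliding = μW / P_a = 0.45×584.5 / 131.4 = 2.001.

2.00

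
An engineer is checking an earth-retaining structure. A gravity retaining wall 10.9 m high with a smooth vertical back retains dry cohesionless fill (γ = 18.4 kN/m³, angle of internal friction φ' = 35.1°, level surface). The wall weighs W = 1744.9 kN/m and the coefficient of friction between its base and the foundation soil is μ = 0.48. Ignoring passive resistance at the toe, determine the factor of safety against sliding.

2.84

K_a = tan²(45° − 35.1°/2) = 0.2698.
P_a = ½K_aγH² = 0.5×0.2698×18.4×10.9² = 294.9 kN/m, acting at H/3 = 3.633 m above the base.
FS_sliding = μW / P_a = 0.48×1744.9 / 294.9 = 2.840.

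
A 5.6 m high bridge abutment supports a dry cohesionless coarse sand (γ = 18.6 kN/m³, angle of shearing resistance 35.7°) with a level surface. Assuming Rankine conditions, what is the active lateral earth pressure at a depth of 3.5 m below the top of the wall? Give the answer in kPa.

K_a = (1 − sin φ)/(1 + sin φ) = 0.2630.
σ_h = K_a γ z = 0.2630 × 18.6 × 3.5 = 17.12 kPa.

17.1 kPa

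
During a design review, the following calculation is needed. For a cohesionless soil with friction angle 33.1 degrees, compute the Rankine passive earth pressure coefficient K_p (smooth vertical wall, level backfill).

3.41

K_p = (1 + sin φ)/(1 − sin φ) = tan²(45° + 33.1°/2) = 3.406.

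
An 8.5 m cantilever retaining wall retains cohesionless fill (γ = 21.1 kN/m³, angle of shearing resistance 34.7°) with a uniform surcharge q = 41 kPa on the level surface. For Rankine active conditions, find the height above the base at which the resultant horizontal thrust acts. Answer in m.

K_a = 0.2745.
Triangular part P₁ = ½K_aγH² = 209.2 at H/3 = 2.833 m; rectangular part P₂ = K_a q H = 95.65 at H/2 = 4.250 m.
ȳ = (P₁·2.833 + P₂·4.250)/(P₁+P₂) = 3.278 m.

3.28 m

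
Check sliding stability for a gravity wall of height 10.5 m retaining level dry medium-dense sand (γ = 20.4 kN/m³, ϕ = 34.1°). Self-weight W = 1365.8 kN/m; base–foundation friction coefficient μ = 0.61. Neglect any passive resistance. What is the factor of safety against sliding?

2.63

K_a = tan²(45° − 34.1°/2) = 0.2815.
P_a = ½K_aγH² = 0.5×0.2815×20.4×10.5² = 316.6 kN/m, acting at H/3 = 3.500 m above the base.
FS_sliding = μW / P_a = 0.61×1365.8 / 316.6 = 2.632.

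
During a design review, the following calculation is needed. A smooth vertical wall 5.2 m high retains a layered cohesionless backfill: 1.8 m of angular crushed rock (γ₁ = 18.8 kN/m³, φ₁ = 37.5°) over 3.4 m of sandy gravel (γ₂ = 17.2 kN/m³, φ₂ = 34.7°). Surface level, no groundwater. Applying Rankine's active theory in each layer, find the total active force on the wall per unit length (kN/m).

66.3 kN/m

K_a1 = tan²(45°−37.5°/2) = 0.2432; K_a2 = tan²(45°−34.7°/2) = 0.2745.
Layer 1: σ at base = K_a1 γ₁ h₁ = 8.230 kPa; P₁ = ½×8.230×1.8 = 7.407.
Layer 2: σ_v at top = γ₁h₁ = 33.84; σ_h top = K_a2×33.84 = 9.288; σ_h base = K_a2×(33.84+17.2×3.4) = 25.34.
P₂ = ½(9.288+25.34)×3.4 = 58.87. Total P_a = 7.407+58.87 = 66.27 kN/m.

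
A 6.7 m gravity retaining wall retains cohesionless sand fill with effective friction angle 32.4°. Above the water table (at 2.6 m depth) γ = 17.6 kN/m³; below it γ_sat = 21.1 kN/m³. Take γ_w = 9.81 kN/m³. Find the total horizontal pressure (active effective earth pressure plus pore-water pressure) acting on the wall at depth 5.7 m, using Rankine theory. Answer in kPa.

K_a = (1 − sin φ)/(1 + sin φ) = 0.3022.
γ' = 21.1 − 9.81 = 11.29 kN/m³.
Effective vertical stress at 5.7 m: σ'_v = 17.6×2.6 + 11.29×3.10 = 80.76 kPa.
σ'_h = K_a σ'_v = 0.3022 × 80.76 = 24.41 kPa; u = γ_w × 3.10 = 30.41 kPa.
Total σ_h = 24.41 + 30.41 = 54.82 kPa.

54.8 kPa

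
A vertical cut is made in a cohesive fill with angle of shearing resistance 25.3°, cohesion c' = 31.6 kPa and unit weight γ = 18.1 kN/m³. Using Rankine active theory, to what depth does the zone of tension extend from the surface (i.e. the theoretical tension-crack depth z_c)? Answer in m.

K_a = tan²(45° − 25.3°/2) = 0.4012; √K_a = 0.6334.
The active pressure is zero where K_a γ z = 2c√K_a, so z_c = 2c/(γ√K_a) = 2×31.6/(18.1×0.6334) = 5.513 m.

5.51 m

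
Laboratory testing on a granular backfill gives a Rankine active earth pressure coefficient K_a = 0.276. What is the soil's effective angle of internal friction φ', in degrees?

34.6°

K_a = tan²(45° − φ/2) ⇒ 45° − φ/2 = arctan(√0.276) = 27.72°.
φ = 2(45° − 27.72°) = 34.57°.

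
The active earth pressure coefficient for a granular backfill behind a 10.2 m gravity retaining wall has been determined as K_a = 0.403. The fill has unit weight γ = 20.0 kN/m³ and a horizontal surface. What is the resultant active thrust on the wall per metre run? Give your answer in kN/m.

419 kN/m

P = ½ K_a γ H² = 0.5 × 0.403 × 20.0 × 10.2² = 419.3 kN/m.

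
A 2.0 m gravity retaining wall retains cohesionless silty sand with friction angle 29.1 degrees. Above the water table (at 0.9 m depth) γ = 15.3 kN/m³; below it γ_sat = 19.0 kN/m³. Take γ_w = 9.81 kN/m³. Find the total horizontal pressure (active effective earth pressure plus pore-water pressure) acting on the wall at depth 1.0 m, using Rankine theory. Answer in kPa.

K_a = (1 − sin φ)/(1 + sin φ) = 0.3456.
γ' = 19.0 − 9.81 = 9.190 kN/m³.
Effective vertical stress at 1.0 m: σ'_v = 15.3×0.9 + 9.190×0.100 = 14.69 kPa.
σ'_h = K_a σ'_v = 0.3456 × 14.69 = 5.076 kPa; u = γ_w × 0.100 = 0.9810 kPa.
Total σ_h = 5.076 + 0.9810 = 6.057 kPa.

6.06 kPa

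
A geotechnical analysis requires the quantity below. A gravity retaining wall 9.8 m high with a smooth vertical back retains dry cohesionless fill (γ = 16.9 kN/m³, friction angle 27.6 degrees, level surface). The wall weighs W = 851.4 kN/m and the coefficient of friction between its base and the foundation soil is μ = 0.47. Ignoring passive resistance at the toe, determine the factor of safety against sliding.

K_a = tan²(45° − 27.6°/2) = 0.3668.
P_a = ½K_aγH² = 0.5×0.3668×16.9×9.8² = 297.7 kN/m, acting at H/3 = 3.267 m above the base.
FS_sliding = μW / P_a = 0.47×851.4 / 297.7 = 1.344.

1.34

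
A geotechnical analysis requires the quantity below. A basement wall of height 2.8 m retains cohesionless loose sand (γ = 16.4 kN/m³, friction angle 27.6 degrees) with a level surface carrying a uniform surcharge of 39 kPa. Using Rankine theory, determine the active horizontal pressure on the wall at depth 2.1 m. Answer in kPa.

26.9 kPa

K_a = (1 − sin φ)/(1 + sin φ) = 0.3668.
σ_v = γz + q = 16.4 × 2.1 + 39 = 73.44 kPa.
σ_h = K_a σ_v = 0.3668 × 73.44 = 26.94 kPa.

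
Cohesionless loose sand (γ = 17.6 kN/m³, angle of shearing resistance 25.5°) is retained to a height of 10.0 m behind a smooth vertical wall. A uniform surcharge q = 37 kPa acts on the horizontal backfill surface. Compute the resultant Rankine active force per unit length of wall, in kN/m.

K_a = tan²(45° − φ/2) = 0.3981.
Soil triangle: ½ K_a γ H² = 0.5×0.3981×17.6×10.0² = 350.3 kN/m.
Surcharge rectangle: K_a q H = 0.3981×37×10.0 = 147.3 kN/m.
Total = 350.3 + 147.3 = 497.6 kN/m.

498 kN/m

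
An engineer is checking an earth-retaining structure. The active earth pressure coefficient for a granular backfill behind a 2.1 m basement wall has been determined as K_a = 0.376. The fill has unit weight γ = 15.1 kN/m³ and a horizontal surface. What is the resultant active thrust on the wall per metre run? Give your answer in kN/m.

12.5 kN/m

P = ½ K_a γ H² = 0.5 × 0.376 × 15.1 × 2.1² = 12.52 kN/m.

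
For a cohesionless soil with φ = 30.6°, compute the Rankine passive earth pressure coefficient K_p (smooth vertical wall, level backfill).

K_p = (1 + sin φ)/(1 − sin φ) = tan²(45° + 30.6°/2) = 3.074.

3.07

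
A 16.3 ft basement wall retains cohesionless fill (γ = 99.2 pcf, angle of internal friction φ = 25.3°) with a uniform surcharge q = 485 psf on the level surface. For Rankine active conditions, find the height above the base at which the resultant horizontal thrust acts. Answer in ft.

K_a = 0.4012.
Triangular part P₁ = ½K_aγH² = 5287 at H/3 = 5.433 ft; rectangular part P₂ = K_a q H = 3172 at H/2 = 8.150 ft.
ȳ = (P₁·5.433 + P₂·8.150)/(P₁+P₂) = 6.452 ft.

6.45 ft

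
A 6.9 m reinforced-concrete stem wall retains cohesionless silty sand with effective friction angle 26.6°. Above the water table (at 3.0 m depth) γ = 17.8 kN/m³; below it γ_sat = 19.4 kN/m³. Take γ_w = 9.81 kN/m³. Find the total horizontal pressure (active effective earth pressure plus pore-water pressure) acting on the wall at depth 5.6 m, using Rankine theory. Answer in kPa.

55.4 kPa

K_a = (1 − sin φ)/(1 + sin φ) = 0.3814.
γ' = 19.4 − 9.81 = 9.590 kN/m³.
Effective vertical stress at 5.6 m: σ'_v = 17.8×3.0 + 9.590×2.60 = 78.33 kPa.
σ'_h = K_a σ'_v = 0.3814 × 78.33 = 29.88 kPa; u = γ_w × 2.60 = 25.51 kPa.
Total σ_h = 29.88 + 25.51 = 55.39 kPa.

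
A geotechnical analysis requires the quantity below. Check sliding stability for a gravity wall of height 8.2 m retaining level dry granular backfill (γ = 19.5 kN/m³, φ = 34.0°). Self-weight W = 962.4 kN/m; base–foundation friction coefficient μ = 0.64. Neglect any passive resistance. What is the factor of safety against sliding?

K_a = tan²(45° − 34.0°/2) = 0.2827.
P_a = ½K_aγH² = 0.5×0.2827×19.5×8.2² = 185.3 kN/m, acting at H/3 = 2.733 m above the base.
FS_sliding = μW / P_a = 0.64×962.4 / 185.3 = 3.323.

3.32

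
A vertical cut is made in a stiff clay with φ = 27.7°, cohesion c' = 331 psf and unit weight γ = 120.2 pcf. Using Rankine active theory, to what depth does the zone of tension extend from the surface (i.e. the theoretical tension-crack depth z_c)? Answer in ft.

9.11 ft

K_a = tan²(45° − 27.7°/2) = 0.3653; √K_a = 0.6044.
The active pressure is zero where K_a γ z = 2c√K_a, so z_c = 2c/(γ√K_a) = 2×331/(120.2×0.6044) = 9.112 ft.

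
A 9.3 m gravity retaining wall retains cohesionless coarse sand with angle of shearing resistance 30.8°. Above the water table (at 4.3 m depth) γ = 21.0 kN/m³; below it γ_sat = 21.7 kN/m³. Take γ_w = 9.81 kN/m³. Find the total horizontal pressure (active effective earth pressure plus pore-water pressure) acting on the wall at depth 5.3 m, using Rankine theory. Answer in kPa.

K_a = (1 − sin φ)/(1 + sin φ) = 0.3227.
γ' = 21.7 − 9.81 = 11.89 kN/m³.
Effective vertical stress at 5.3 m: σ'_v = 21.0×4.3 + 11.89×1.00 = 102.2 kPa.
σ'_h = K_a σ'_v = 0.3227 × 102.2 = 32.98 kPa; u = γ_w × 1.00 = 9.810 kPa.
Total σ_h = 32.98 + 9.810 = 42.79 kPa.

42.8 kPa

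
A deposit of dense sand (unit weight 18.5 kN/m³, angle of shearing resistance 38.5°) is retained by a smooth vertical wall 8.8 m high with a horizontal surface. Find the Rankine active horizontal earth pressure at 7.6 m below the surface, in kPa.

K_a = (1 − sin φ)/(1 + sin φ) = 0.2327.
σ_h = K_a γ z = 0.2327 × 18.5 × 7.6 = 32.71 kPa.

32.7 kPa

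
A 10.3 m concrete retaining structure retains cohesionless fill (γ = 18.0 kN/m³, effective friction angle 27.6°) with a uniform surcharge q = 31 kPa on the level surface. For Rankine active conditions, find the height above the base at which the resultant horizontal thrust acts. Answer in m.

K_a = 0.3668.
Triangular part P₁ = ½K_aγH² = 350.2 at H/3 = 3.433 m; rectangular part P₂ = K_a q H = 117.1 at H/2 = 5.150 m.
ȳ = (P₁·3.433 + P₂·5.150)/(P₁+P₂) = 3.864 m.

3.86 m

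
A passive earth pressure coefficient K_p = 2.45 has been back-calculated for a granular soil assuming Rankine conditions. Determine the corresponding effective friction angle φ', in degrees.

24.9°

K_p = (1+sin φ)/(1−sin φ) ⇒ sin φ = (K_p − 1)/(K_p + 1) = 0.4203.
φ = arcsin(0.4203) = 24.85°.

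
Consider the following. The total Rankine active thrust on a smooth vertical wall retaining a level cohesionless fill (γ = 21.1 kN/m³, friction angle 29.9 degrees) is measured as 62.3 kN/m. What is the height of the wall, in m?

4.20 m

K_a = 0.3347. P_a = ½ K_a γ H² ⇒ H = √(2P_a/(K_a γ)).
H = √(2×62.3/(0.3347×21.1)) = 4.201 m.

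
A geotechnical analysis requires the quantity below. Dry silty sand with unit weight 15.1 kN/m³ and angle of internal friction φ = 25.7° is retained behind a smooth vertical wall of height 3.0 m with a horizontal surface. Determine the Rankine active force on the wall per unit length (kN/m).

K_a = tan²(45° − φ/2) = 0.3950.
P_a = ½ K_a γ H² = 0.5 × 0.3950 × 15.1 × 3.0² = 26.84 kN/m.

26.8 kN/m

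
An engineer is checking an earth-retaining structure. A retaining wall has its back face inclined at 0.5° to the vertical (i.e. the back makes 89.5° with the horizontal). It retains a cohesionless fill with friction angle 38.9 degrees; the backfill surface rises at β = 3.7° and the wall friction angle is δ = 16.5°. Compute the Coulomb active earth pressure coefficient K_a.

K_a = sin²(α+φ) / [sin²α · sin(α−δ) · (1 + √{sin(φ+δ)sin(φ−β) / (sin(α−δ)sin(α+β))})²].
With α = 89.5°, φ = 38.9°, δ = 16.5°, β = 3.7°: K_a = 0.2210.

0.221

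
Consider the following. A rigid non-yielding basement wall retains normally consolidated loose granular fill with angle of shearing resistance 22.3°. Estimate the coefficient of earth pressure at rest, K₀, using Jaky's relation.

0.621

K₀ = 1 − sin φ' = 1 − sin 22.3° = 0.6205.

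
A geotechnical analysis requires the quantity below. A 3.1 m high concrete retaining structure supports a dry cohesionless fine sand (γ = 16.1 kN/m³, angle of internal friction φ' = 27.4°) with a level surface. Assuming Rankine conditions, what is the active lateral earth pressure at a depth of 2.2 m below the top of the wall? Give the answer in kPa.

K_a = (1 − sin φ)/(1 + sin φ) = 0.3697.
σ_h = K_a γ z = 0.3697 × 16.1 × 2.2 = 13.09 kPa.

13.1 kPa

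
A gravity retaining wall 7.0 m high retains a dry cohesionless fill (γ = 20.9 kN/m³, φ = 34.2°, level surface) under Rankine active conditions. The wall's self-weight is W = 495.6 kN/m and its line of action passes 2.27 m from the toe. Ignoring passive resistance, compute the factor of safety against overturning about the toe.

3.36

K_a = tan²(45° − 34.2°/2) = 0.2803.
P_a = ½K_aγH² = 0.5×0.2803×20.9×7.0² = 143.5 kN/m, acting at H/3 = 2.333 m above the base.
Overturning moment M_o = P_a × H/3 = 143.5 × 2.333 = 334.9.
Resisting moment M_r = W × 2.27 = 495.6 × 2.27 = 1125.
FS_overturning = M_r/M_o = 1125/334.9 = 3.359.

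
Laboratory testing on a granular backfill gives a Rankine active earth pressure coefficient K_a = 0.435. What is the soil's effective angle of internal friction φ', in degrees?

K_a = tan²(45° − φ/2) ⇒ 45° − φ/2 = arctan(√0.435) = 33.41°.
φ = 2(45° − 33.41°) = 23.19°.

23.2°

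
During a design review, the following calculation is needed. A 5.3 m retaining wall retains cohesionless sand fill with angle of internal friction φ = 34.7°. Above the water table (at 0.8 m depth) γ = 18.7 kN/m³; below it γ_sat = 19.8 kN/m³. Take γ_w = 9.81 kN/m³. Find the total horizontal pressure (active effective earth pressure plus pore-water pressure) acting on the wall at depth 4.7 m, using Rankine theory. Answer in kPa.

53.1 kPa

K_a = (1 − sin φ)/(1 + sin φ) = 0.2745.
γ' = 19.8 − 9.81 = 9.990 kN/m³.
Effective vertical stress at 4.7 m: σ'_v = 18.7×0.8 + 9.990×3.90 = 53.92 kPa.
σ'_h = K_a σ'_v = 0.2745 × 53.92 = 14.80 kPa; u = γ_w × 3.90 = 38.26 kPa.
Total σ_h = 14.80 + 38.26 = 53.06 kPa.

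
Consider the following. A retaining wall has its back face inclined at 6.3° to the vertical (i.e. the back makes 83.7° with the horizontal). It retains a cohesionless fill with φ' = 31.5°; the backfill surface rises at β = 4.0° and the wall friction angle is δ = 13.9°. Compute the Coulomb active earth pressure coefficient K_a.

0.348

K_a = sin²(α+φ) / [sin²α · sin(α−δ) · (1 + √{sin(φ+δ)sin(φ−β) / (sin(α−δ)sin(α+β))})²].
With α = 83.7°, φ = 31.5°, δ = 13.9°, β = 4.0°: K_a = 0.3483.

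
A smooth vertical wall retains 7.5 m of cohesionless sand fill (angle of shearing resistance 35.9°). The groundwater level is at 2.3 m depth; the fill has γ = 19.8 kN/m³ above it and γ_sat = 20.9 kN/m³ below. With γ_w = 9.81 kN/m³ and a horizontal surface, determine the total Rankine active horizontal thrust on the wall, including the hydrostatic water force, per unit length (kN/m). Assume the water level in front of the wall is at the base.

247 kN/m

K_a = tan²(45° − φ/2) = 0.2607.
γ' = 20.9 − 9.81 = 11.09 kN/m³. Depth below WT = 5.2 m.
σ'_h at WT = K_a γ d_w = 11.87 kPa; at base = 11.87 + K_a γ' × 5.2 = 26.91 kPa.
P₁ (0–2.3 m) = ½×11.87×2.3 = 13.66. P₂ (2.3–7.5 m) = ½(11.87+26.91)×5.2 = 100.8.
P_w = ½ γ_w h₂² = 0.5×9.81×5.2² = 132.6. Total = 13.66+100.8+132.6 = 247.1 kN/m.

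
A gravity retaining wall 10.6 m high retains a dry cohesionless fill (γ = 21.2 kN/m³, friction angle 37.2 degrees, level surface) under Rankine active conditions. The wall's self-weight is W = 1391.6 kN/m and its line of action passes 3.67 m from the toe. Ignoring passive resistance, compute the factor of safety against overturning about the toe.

4.93

K_a = tan²(45° − 37.2°/2) = 0.2464.
P_a = ½K_aγH² = 0.5×0.2464×21.2×10.6² = 293.5 kN/m, acting at H/3 = 3.533 m above the base.
Overturning moment M_o = P_a × H/3 = 293.5 × 3.533 = 1037.
Resisting moment M_r = W × 3.67 = 1391.6 × 3.67 = 5107.
FS_overturning = M_r/M_o = 5107/1037 = 4.925.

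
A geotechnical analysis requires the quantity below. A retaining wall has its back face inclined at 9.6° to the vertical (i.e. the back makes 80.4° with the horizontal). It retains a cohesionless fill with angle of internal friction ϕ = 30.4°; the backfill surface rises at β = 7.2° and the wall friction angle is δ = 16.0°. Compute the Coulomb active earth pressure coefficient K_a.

0.408

K_a = sin²(α+φ) / [sin²α · sin(α−δ) · (1 + √{sin(φ+δ)sin(φ−β) / (sin(α−δ)sin(α+β))})²].
With α = 80.4°, φ = 30.4°, δ = 16.0°, β = 7.2°: K_a = 0.4082.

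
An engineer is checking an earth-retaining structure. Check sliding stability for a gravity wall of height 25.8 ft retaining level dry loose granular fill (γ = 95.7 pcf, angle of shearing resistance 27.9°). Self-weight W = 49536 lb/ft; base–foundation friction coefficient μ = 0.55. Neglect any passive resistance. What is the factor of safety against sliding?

K_a = tan²(45° − 27.9°/2) = 0.3625.
P_a = ½K_aγH² = 0.5×0.3625×95.7×25.8² = 11540 lb/ft, acting at H/3 = 8.600 ft above the base.
FS_sliding = μW / P_a = 0.55×49536 / 11540 = 2.360.

2.36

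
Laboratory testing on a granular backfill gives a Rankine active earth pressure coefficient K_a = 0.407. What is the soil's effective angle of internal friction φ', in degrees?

24.9°

K_a = tan²(45° − φ/2) ⇒ 45° − φ/2 = arctan(√0.407) = 32.54°.
φ = 2(45° − 32.54°) = 24.93°.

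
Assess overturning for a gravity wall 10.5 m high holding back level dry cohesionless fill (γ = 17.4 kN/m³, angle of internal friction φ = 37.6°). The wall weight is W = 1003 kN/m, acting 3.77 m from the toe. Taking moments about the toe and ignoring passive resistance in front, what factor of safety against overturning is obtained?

K_a = tan²(45° − 37.6°/2) = 0.2421.
P_a = ½K_aγH² = 0.5×0.2421×17.4×10.5² = 232.2 kN/m, acting at H/3 = 3.500 m above the base.
Overturning moment M_o = P_a × H/3 = 232.2 × 3.500 = 812.8.
Resisting moment M_r = W × 3.77 = 1003 × 3.77 = 3781.
FS_overturning = M_r/M_o = 3781/812.8 = 4.652.

4.65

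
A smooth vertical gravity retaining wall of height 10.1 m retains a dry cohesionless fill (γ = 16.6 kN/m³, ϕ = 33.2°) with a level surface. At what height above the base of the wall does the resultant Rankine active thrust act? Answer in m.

3.37 m

K_a = 0.2924.
The pressure distribution is triangular, so the resultant acts at H/3 above the base = 10.1/3 = 3.367 m.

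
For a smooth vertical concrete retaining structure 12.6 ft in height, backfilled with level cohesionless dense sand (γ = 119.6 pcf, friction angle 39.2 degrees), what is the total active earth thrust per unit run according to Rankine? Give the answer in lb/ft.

K_a = tan²(45° − φ/2) = 0.2255.
P_a = ½ K_a γ H² = 0.5 × 0.2255 × 119.6 × 12.6² = 2141 lb/ft.

2140 lb/ft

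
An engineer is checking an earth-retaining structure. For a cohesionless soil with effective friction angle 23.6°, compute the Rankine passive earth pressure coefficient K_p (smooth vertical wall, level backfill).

K_p = (1 + sin φ)/(1 − sin φ) = tan²(45° + 23.6°/2) = 2.335.

2.34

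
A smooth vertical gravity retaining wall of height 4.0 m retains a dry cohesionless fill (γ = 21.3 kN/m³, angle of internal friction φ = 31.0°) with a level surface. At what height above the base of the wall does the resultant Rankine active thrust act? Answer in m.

1.33 m

K_a = 0.3201.
The pressure distribution is triangular, so the resultant acts at H/3 above the base = 4.0/3 = 1.333 m.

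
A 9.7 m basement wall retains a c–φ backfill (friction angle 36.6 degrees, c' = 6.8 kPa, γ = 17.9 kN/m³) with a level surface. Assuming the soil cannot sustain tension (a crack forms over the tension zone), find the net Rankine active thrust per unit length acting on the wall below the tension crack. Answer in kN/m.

152 kN/m

K_a = 0.2530; √K_a = 0.5029.
Tension-crack depth z_c = 2c/(γ√K_a) = 2×6.8/(17.9×0.5029) = 1.511 m.
σ_a at base = K_a γ H − 2c√K_a = 0.2530×17.9×9.7 − 2×6.8×0.5029 = 37.08 kPa.
P_a = ½ × 37.08 × (H − z_c) = 0.5×37.08×8.189 = 151.8 kN/m.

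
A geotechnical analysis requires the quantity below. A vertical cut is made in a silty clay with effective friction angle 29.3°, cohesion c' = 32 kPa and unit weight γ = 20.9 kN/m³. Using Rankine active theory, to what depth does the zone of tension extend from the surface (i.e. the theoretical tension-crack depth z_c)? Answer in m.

5.23 m

K_a = tan²(45° − 29.3°/2) = 0.3428; √K_a = 0.5855.
The active pressure is zero where K_a γ z = 2c√K_a, so z_c = 2c/(γ√K_a) = 2×32/(20.9×0.5855) = 5.230 m.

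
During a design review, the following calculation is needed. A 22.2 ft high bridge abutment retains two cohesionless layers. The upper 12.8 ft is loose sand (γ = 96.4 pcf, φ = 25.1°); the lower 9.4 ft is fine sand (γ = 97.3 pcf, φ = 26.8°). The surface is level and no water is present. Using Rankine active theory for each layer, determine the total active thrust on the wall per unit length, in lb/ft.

9210 lb/ft

K_a1 = tan²(45°−25.1°/2) = 0.4043; K_a2 = tan²(45°−26.8°/2) = 0.3785.
Layer 1: σ at base = K_a1 γ₁ h₁ = 498.9 psf; P₁ = ½×498.9×12.8 = 3193.
Layer 2: σ_v at top = γ₁h₁ = 1234; σ_h top = K_a2×1234 = 467.0; σ_h base = K_a2×(1234+97.3×9.4) = 813.2.
P₂ = ½(467.0+813.2)×9.4 = 6017. Total P_a = 3193+6017 = 9210 lb/ft.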